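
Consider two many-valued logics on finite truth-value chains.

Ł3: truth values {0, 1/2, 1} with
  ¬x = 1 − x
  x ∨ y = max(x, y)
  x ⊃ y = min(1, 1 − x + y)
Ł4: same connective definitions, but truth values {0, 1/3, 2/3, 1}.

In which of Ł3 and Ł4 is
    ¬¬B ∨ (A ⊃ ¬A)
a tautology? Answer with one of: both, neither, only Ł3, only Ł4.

neither

In Ł3: at A = 1, B = 0 the value is 0 — not a tautology.
In Ł4: at A = 2/3, B = 0 the value is 2/3 — not a tautology.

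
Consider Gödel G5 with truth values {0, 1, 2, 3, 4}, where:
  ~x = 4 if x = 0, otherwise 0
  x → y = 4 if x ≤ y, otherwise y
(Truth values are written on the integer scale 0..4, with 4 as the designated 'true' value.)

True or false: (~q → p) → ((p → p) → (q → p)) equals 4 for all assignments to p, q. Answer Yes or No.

Counterexample: take p = 0, q = 1.
~q = ~1 = 0
~q → p = 0 → 0 = 4
p → p = 0 → 0 = 4
q → p = 1 → 0 = 0
(p → p) → (q → p) = 4 → 0 = 0
(~q → p) → ((p → p) → (q → p)) = 4 → 0 = 0
This gives 0 ≠ 4.

No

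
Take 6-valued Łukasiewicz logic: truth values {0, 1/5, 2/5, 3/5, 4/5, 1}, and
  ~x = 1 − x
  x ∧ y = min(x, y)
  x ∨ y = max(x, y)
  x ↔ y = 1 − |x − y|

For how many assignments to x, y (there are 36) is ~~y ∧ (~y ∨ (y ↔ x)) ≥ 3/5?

value 1: 1 assignment (counts)
value 4/5: 4 assignments (counts)
value 3/5: 7 assignments (counts)
value 2/5: 9 assignments
value 1/5: 8 assignments
value 0: 7 assignments
So 12 of the 36 assignments meet the threshold.

12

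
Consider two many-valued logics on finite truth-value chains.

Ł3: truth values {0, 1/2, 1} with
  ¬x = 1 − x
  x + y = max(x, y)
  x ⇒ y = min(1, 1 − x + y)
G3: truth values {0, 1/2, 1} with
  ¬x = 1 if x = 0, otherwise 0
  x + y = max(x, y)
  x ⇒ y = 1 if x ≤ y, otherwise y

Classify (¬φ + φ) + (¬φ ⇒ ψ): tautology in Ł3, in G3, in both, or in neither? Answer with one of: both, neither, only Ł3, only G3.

In Ł3: at φ = 1/2, ψ = 0 the value is 1/2 — not a tautology.
In G3: every assignment gives 1 — tautology.

only G3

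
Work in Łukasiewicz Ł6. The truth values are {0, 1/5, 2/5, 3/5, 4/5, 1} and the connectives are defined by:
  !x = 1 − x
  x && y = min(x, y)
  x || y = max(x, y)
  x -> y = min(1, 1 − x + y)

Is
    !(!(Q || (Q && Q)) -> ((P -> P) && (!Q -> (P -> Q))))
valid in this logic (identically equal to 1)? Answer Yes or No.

No

Counterexample: take P = 0, Q = 0.
Q && Q = 0 && 0 = 0
Q || (Q && Q) = 0 || 0 = 0
!(Q || (Q && Q)) = !0 = 1
P -> P = 0 -> 0 = 1
!Q = !0 = 1
P -> Q = 0 -> 0 = 1
!Q -> (P -> Q) = 1 -> 1 = 1
(P -> P) && (!Q -> (P -> Q)) = 1 && 1 = 1
!(Q || (Q && Q)) -> ((P -> P) && (!Q -> (P -> Q))) = 1 -> 1 = 1
!(!(Q || (Q && Q)) -> ((P -> P) && (!Q -> (P -> Q)))) = !1 = 0
This gives 0 ≠ 1.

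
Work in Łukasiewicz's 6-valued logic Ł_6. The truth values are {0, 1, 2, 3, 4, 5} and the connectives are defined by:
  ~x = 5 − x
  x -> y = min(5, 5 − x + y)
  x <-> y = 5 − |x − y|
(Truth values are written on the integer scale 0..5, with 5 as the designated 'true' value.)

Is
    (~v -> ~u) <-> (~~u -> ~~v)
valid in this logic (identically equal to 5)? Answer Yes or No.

At u = 1, v = 5, for instance:
~v = ~5 = 0
~u = ~1 = 4
~v -> ~u = 0 -> 4 = 5
~~u = ~4 = 1
~~v = ~0 = 5
~~u -> ~~v = 1 -> 5 = 5
(~v -> ~u) <-> (~~u -> ~~v) = 5 <-> 5 = 5
and checking the remaining 35 assignments likewise gives ≥ 5 in every case.

Yes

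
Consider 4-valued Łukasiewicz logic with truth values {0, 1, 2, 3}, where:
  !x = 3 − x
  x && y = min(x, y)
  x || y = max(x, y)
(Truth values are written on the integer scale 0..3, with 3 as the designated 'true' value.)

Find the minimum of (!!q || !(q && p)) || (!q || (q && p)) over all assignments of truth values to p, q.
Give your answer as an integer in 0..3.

2

Take p = 1, q = 1:
!q = !1 = 2
!!q = !2 = 1
q && p = 1 && 1 = 1
!(q && p) = !1 = 2
!!q || !(q && p) = 1 || 2 = 2
!q = !1 = 2
q && p = 1 && 1 = 1
!q || (q && p) = 2 || 1 = 2
(!!q || !(q && p)) || (!q || (q && p)) = 2 || 2 = 2
No assignment yields a value below 2, so this is the minimum.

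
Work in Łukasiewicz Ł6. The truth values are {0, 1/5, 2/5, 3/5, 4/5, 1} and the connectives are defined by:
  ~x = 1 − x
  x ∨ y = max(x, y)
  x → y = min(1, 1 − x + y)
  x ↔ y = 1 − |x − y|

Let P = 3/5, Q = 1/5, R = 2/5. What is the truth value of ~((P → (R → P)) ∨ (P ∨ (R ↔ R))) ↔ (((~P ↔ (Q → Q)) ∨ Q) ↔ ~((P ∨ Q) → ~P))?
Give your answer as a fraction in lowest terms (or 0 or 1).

R → P = 2/5 → 3/5 = 1
P → (R → P) = 3/5 → 1 = 1
R ↔ R = 2/5 ↔ 2/5 = 1
P ∨ (R ↔ R) = 3/5 ∨ 1 = 1
(P → (R → P)) ∨ (P ∨ (R ↔ R)) = 1 ∨ 1 = 1
~((P → (R → P)) ∨ (P ∨ (R ↔ R))) = ~1 = 0
~P = ~3/5 = 2/5
Q → Q = 1/5 → 1/5 = 1
~P ↔ (Q → Q) = 2/5 ↔ 1 = 2/5
(~P ↔ (Q → Q)) ∨ Q = 2/5 ∨ 1/5 = 2/5
P ∨ Q = 3/5 ∨ 1/5 = 3/5
~P = ~3/5 = 2/5
(P ∨ Q) → ~P = 3/5 → 2/5 = 4/5
~((P ∨ Q) → ~P) = ~4/5 = 1/5
((~P ↔ (Q → Q)) ∨ Q) ↔ ~((P ∨ Q) → ~P) = 2/5 ↔ 1/5 = 4/5
~((P → (R → P)) ∨ (P ∨ (R ↔ R))) ↔ (((~P ↔ (Q → Q)) ∨ Q) ↔ ~((P ∨ Q) → ~P)) = 0 ↔ 4/5 = 1/5

1/5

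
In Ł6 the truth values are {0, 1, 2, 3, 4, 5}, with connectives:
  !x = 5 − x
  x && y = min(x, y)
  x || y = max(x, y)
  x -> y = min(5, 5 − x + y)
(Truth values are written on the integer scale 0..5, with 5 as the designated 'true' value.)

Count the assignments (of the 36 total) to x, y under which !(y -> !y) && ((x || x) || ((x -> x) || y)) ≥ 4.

6

value 5: 6 assignments (counts)
value 3: 6 assignments
value 1: 6 assignments
value 0: 18 assignments
So 6 of the 36 assignments meet the threshold.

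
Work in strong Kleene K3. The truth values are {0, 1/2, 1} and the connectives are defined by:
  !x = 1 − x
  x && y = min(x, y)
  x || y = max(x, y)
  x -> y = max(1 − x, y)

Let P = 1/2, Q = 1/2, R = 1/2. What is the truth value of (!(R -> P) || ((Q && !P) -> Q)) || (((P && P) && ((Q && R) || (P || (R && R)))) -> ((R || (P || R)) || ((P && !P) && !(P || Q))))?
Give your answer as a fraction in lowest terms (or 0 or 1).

1/2

R -> P = 1/2 -> 1/2 = 1/2
!(R -> P) = !1/2 = 1/2
!P = !1/2 = 1/2
Q && !P = 1/2 && 1/2 = 1/2
(Q && !P) -> Q = 1/2 -> 1/2 = 1/2
!(R -> P) || ((Q && !P) -> Q) = 1/2 || 1/2 = 1/2
P && P = 1/2 && 1/2 = 1/2
Q && R = 1/2 && 1/2 = 1/2
R && R = 1/2 && 1/2 = 1/2
P || (R && R) = 1/2 || 1/2 = 1/2
(Q && R) || (P || (R && R)) = 1/2 || 1/2 = 1/2
(P && P) && ((Q && R) || (P || (R && R))) = 1/2 && 1/2 = 1/2
P || R = 1/2 || 1/2 = 1/2
R || (P || R) = 1/2 || 1/2 = 1/2
!P = !1/2 = 1/2
P && !P = 1/2 && 1/2 = 1/2
P || Q = 1/2 || 1/2 = 1/2
!(P || Q) = !1/2 = 1/2
(P && !P) && !(P || Q) = 1/2 && 1/2 = 1/2
(R || (P || R)) || ((P && !P) && !(P || Q)) = 1/2 || 1/2 = 1/2
((P && P) && ((Q && R) || (P || (R && R)))) -> ((R || (P || R)) || ((P && !P) && !(P || Q))) = 1/2 -> 1/2 = 1/2
(!(R -> P) || ((Q && !P) -> Q)) || (((P && P) && ((Q && R) || (P || (R && R)))) -> ((R || (P || R)) || ((P && !P) && !(P || Q)))) = 1/2 || 1/2 = 1/2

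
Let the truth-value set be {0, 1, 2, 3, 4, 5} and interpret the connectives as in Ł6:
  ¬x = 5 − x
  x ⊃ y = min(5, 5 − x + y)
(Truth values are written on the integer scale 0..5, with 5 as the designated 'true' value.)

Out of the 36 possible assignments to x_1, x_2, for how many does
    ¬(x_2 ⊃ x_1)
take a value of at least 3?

6

value 5: 1 assignment (counts)
value 4: 2 assignments (counts)
value 3: 3 assignments (counts)
value 2: 4 assignments
value 1: 5 assignments
value 0: 21 assignments
So 6 of the 36 assignments meet the threshold.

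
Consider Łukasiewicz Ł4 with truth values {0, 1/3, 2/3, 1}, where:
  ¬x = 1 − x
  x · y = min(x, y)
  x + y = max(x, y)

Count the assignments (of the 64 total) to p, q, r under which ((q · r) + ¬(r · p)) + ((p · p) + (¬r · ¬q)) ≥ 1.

value 1: 42 assignments (counts)
value 2/3: 22 assignments
So 42 of the 64 assignments meet the threshold.

42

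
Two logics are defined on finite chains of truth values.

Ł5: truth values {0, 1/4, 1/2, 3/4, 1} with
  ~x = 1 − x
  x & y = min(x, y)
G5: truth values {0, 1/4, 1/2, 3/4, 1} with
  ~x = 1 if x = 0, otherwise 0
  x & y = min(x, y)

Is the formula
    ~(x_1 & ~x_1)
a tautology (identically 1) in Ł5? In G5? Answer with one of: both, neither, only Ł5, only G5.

only G5

In Ł5: at x_1 = 1/4 the value is 3/4 — not a tautology.
In G5: every assignment gives 1 — tautology.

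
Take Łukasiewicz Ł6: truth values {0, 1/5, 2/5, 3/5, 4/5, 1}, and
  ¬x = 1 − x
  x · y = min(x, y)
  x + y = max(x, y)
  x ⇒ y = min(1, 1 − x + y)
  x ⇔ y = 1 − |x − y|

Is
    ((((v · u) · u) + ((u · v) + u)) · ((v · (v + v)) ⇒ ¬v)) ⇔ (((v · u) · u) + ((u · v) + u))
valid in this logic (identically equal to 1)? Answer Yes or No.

No

Counterexample: take u = 1/5, v = 1.
v · u = 1 · 1/5 = 1/5
(v · u) · u = 1/5 · 1/5 = 1/5
u · v = 1/5 · 1 = 1/5
(u · v) + u = 1/5 + 1/5 = 1/5
((v · u) · u) + ((u · v) + u) = 1/5 + 1/5 = 1/5
v + v = 1 + 1 = 1
v · (v + v) = 1 · 1 = 1
¬v = ¬1 = 0
(v · (v + v)) ⇒ ¬v = 1 ⇒ 0 = 0
(((v · u) · u) + ((u · v) + u)) · ((v · (v + v)) ⇒ ¬v) = 1/5 · 0 = 0
((((v · u) · u) + ((u · v) + u)) · ((v · (v + v)) ⇒ ¬v)) ⇔ (((v · u) · u) + ((u · v) + u)) = 0 ⇔ 1/5 = 4/5
This gives 4/5 ≠ 1.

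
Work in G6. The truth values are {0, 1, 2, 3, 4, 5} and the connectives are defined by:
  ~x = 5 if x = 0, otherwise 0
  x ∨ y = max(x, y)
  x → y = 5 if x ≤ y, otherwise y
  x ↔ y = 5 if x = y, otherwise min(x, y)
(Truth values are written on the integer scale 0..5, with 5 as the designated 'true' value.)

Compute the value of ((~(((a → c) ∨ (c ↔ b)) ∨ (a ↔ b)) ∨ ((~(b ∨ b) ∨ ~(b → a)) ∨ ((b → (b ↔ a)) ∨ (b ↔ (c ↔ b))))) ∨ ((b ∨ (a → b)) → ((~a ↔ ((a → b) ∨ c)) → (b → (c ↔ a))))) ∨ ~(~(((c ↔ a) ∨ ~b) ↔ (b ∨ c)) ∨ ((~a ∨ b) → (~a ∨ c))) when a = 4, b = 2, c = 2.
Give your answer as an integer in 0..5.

a → c = 4 → 2 = 2
c ↔ b = 2 ↔ 2 = 5
(a → c) ∨ (c ↔ b) = 2 ∨ 5 = 5
a ↔ b = 4 ↔ 2 = 2
((a → c) ∨ (c ↔ b)) ∨ (a ↔ b) = 5 ∨ 2 = 5
~(((a → c) ∨ (c ↔ b)) ∨ (a ↔ b)) = ~5 = 0
b ∨ b = 2 ∨ 2 = 2
~(b ∨ b) = ~2 = 0
b → a = 2 → 4 = 5
~(b → a) = ~5 = 0
~(b ∨ b) ∨ ~(b → a) = 0 ∨ 0 = 0
b ↔ a = 2 ↔ 4 = 2
b → (b ↔ a) = 2 → 2 = 5
c ↔ b = 2 ↔ 2 = 5
b ↔ (c ↔ b) = 2 ↔ 5 = 2
(b → (b ↔ a)) ∨ (b ↔ (c ↔ b)) = 5 ∨ 2 = 5
(~(b ∨ b) ∨ ~(b → a)) ∨ ((b → (b ↔ a)) ∨ (b ↔ (c ↔ b))) = 0 ∨ 5 = 5
~(((a → c) ∨ (c ↔ b)) ∨ (a ↔ b)) ∨ ((~(b ∨ b) ∨ ~(b → a)) ∨ ((b → (b ↔ a)) ∨ (b ↔ (c ↔ b)))) = 0 ∨ 5 = 5
a → b = 4 → 2 = 2
b ∨ (a → b) = 2 ∨ 2 = 2
~a = ~4 = 0
a → b = 4 → 2 = 2
(a → b) ∨ c = 2 ∨ 2 = 2
~a ↔ ((a → b) ∨ c) = 0 ↔ 2 = 0
c ↔ a = 2 ↔ 4 = 2
b → (c ↔ a) = 2 → 2 = 5
(~a ↔ ((a → b) ∨ c)) → (b → (c ↔ a)) = 0 → 5 = 5
(b ∨ (a → b)) → ((~a ↔ ((a → b) ∨ c)) → (b → (c ↔ a))) = 2 → 5 = 5
(~(((a → c) ∨ (c ↔ b)) ∨ (a ↔ b)) ∨ ((~(b ∨ b) ∨ ~(b → a)) ∨ ((b → (b ↔ a)) ∨ (b ↔ (c ↔ b))))) ∨ ((b ∨ (a → b)) → ((~a ↔ ((a → b) ∨ c)) → (b → (c ↔ a)))) = 5 ∨ 5 = 5
c ↔ a = 2 ↔ 4 = 2
~b = ~2 = 0
(c ↔ a) ∨ ~b = 2 ∨ 0 = 2
b ∨ c = 2 ∨ 2 = 2
((c ↔ a) ∨ ~b) ↔ (b ∨ c) = 2 ↔ 2 = 5
~(((c ↔ a) ∨ ~b) ↔ (b ∨ c)) = ~5 = 0
~a = ~4 = 0
~a ∨ b = 0 ∨ 2 = 2
~a = ~4 = 0
~a ∨ c = 0 ∨ 2 = 2
(~a ∨ b) → (~a ∨ c) = 2 → 2 = 5
~(((c ↔ a) ∨ ~b) ↔ (b ∨ c)) ∨ ((~a ∨ b) → (~a ∨ c)) = 0 ∨ 5 = 5
~(~(((c ↔ a) ∨ ~b) ↔ (b ∨ c)) ∨ ((~a ∨ b) → (~a ∨ c))) = ~5 = 0
((~(((a → c) ∨ (c ↔ b)) ∨ (a ↔ b)) ∨ ((~(b ∨ b) ∨ ~(b → a)) ∨ ((b → (b ↔ a)) ∨ (b ↔ (c ↔ b))))) ∨ ((b ∨ (a → b)) → ((~a ↔ ((a → b) ∨ c)) → (b → (c ↔ a))))) ∨ ~(~(((c ↔ a) ∨ ~b) ↔ (b ∨ c)) ∨ ((~a ∨ b) → (~a ∨ c))) = 5 ∨ 0 = 5

5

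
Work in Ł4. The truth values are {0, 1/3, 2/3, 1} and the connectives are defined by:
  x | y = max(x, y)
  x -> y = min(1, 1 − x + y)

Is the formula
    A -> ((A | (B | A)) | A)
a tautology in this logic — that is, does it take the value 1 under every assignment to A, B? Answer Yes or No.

A = 0, B = 0 ↦ 1
A = 0, B = 1/3 ↦ 1
A = 0, B = 2/3 ↦ 1
A = 0, B = 1 ↦ 1
A = 1/3, B = 0 ↦ 1
A = 1/3, B = 1/3 ↦ 1
A = 1/3, B = 2/3 ↦ 1
A = 1/3, B = 1 ↦ 1
A = 2/3, B = 0 ↦ 1
A = 2/3, B = 1/3 ↦ 1
A = 2/3, B = 2/3 ↦ 1
A = 2/3, B = 1 ↦ 1
A = 1, B = 0 ↦ 1
A = 1, B = 1/3 ↦ 1
A = 1, B = 2/3 ↦ 1
A = 1, B = 1 ↦ 1
Every assignment gives a value ≥ 1.

Yes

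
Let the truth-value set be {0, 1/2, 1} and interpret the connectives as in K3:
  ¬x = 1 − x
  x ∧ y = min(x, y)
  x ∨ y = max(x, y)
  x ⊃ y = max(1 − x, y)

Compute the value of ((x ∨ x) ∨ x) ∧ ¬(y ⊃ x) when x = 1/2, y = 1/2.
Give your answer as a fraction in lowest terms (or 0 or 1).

x ∨ x = 1/2 ∨ 1/2 = 1/2
(x ∨ x) ∨ x = 1/2 ∨ 1/2 = 1/2
y ⊃ x = 1/2 ⊃ 1/2 = 1/2
¬(y ⊃ x) = ¬1/2 = 1/2
((x ∨ x) ∨ x) ∧ ¬(y ⊃ x) = 1/2 ∧ 1/2 = 1/2

1/2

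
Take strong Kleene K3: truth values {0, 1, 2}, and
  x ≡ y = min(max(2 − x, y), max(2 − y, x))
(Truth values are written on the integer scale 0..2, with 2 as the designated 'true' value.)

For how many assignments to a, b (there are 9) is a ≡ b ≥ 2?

2

a = 0, b = 0 ↦ 2  ≥
a = 0, b = 1 ↦ 1  <
a = 0, b = 2 ↦ 0  <
a = 1, b = 0 ↦ 1  <
a = 1, b = 1 ↦ 1  <
a = 1, b = 2 ↦ 1  <
a = 2, b = 0 ↦ 0  <
a = 2, b = 1 ↦ 1  <
a = 2, b = 2 ↦ 2  ≥
So 2 of the 9 assignments meet the threshold.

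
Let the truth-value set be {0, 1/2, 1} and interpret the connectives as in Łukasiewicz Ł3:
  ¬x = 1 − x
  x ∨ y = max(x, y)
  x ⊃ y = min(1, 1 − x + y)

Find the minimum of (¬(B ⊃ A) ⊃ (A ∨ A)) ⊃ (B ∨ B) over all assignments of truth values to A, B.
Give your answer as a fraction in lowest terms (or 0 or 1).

0

Take A = 0, B = 0:
B ⊃ A = 0 ⊃ 0 = 1
¬(B ⊃ A) = ¬1 = 0
A ∨ A = 0 ∨ 0 = 0
¬(B ⊃ A) ⊃ (A ∨ A) = 0 ⊃ 0 = 1
B ∨ B = 0 ∨ 0 = 0
(¬(B ⊃ A) ⊃ (A ∨ A)) ⊃ (B ∨ B) = 1 ⊃ 0 = 0
No assignment yields a value below 0, so this is the minimum.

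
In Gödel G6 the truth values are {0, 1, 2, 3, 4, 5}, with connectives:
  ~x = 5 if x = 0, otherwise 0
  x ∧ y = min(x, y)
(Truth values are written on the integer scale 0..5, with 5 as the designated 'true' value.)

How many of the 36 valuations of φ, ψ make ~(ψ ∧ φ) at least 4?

value 5: 11 assignments (counts)
value 0: 25 assignments
So 11 of the 36 assignments meet the threshold.

11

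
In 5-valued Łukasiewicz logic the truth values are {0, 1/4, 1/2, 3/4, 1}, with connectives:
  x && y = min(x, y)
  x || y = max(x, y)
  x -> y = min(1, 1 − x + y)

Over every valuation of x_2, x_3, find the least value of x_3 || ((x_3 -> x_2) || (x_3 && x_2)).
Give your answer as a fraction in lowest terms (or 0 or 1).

1/2

Take x_2 = 0, x_3 = 1/2:
x_3 -> x_2 = 1/2 -> 0 = 1/2
x_3 && x_2 = 1/2 && 0 = 0
(x_3 -> x_2) || (x_3 && x_2) = 1/2 || 0 = 1/2
x_3 || ((x_3 -> x_2) || (x_3 && x_2)) = 1/2 || 1/2 = 1/2
No assignment yields a value below 1/2, so this is the minimum.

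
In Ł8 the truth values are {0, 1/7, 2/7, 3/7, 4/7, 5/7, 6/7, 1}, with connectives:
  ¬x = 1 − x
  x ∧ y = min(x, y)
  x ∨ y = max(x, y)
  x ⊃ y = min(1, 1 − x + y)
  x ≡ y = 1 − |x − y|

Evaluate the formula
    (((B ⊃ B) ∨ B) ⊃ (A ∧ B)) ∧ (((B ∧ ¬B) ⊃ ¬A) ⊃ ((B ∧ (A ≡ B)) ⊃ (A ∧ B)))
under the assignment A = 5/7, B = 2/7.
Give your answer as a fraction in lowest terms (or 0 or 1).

2/7

B ⊃ B = 2/7 ⊃ 2/7 = 1
(B ⊃ B) ∨ B = 1 ∨ 2/7 = 1
A ∧ B = 5/7 ∧ 2/7 = 2/7
((B ⊃ B) ∨ B) ⊃ (A ∧ B) = 1 ⊃ 2/7 = 2/7
¬B = ¬2/7 = 5/7
B ∧ ¬B = 2/7 ∧ 5/7 = 2/7
¬A = ¬5/7 = 2/7
(B ∧ ¬B) ⊃ ¬A = 2/7 ⊃ 2/7 = 1
A ≡ B = 5/7 ≡ 2/7 = 4/7
B ∧ (A ≡ B) = 2/7 ∧ 4/7 = 2/7
A ∧ B = 5/7 ∧ 2/7 = 2/7
(B ∧ (A ≡ B)) ⊃ (A ∧ B) = 2/7 ⊃ 2/7 = 1
((B ∧ ¬B) ⊃ ¬A) ⊃ ((B ∧ (A ≡ B)) ⊃ (A ∧ B)) = 1 ⊃ 1 = 1
(((B ⊃ B) ∨ B) ⊃ (A ∧ B)) ∧ (((B ∧ ¬B) ⊃ ¬A) ⊃ ((B ∧ (A ≡ B)) ⊃ (A ∧ B))) = 2/7 ∧ 1 = 2/7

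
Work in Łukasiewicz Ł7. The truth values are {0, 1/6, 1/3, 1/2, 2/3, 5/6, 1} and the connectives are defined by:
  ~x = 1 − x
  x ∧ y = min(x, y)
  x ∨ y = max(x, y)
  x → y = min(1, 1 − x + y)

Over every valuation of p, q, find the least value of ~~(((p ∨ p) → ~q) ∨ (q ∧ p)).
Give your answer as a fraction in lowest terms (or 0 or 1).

Take p = 1/2, q = 1:
p ∨ p = 1/2 ∨ 1/2 = 1/2
~q = ~1 = 0
(p ∨ p) → ~q = 1/2 → 0 = 1/2
q ∧ p = 1 ∧ 1/2 = 1/2
((p ∨ p) → ~q) ∨ (q ∧ p) = 1/2 ∨ 1/2 = 1/2
~(((p ∨ p) → ~q) ∨ (q ∧ p)) = ~1/2 = 1/2
~~(((p ∨ p) → ~q) ∨ (q ∧ p)) = ~1/2 = 1/2
No assignment yields a value below 1/2, so this is the minimum.

1/2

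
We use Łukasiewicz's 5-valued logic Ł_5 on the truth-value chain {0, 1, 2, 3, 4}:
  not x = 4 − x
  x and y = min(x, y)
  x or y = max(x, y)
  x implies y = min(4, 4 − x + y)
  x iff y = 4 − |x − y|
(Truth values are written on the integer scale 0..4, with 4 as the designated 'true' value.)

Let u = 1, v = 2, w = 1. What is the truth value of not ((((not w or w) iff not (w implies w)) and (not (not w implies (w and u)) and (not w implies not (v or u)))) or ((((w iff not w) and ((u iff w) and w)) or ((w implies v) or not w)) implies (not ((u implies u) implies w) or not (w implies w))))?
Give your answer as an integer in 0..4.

not w = not 1 = 3
not w or w = 3 or 1 = 3
w implies w = 1 implies 1 = 4
not (w implies w) = not 4 = 0
(not w or w) iff not (w implies w) = 3 iff 0 = 1
not w = not 1 = 3
w and u = 1 and 1 = 1
not w implies (w and u) = 3 implies 1 = 2
not (not w implies (w and u)) = not 2 = 2
not w = not 1 = 3
v or u = 2 or 1 = 2
not (v or u) = not 2 = 2
not w implies not (v or u) = 3 implies 2 = 3
not (not w implies (w and u)) and (not w implies not (v or u)) = 2 and 3 = 2
((not w or w) iff not (w implies w)) and (not (not w implies (w and u)) and (not w implies not (v or u))) = 1 and 2 = 1
not w = not 1 = 3
w iff not w = 1 iff 3 = 2
u iff w = 1 iff 1 = 4
(u iff w) and w = 4 and 1 = 1
(w iff not w) and ((u iff w) and w) = 2 and 1 = 1
w implies v = 1 implies 2 = 4
not w = not 1 = 3
(w implies v) or not w = 4 or 3 = 4
((w iff not w) and ((u iff w) and w)) or ((w implies v) or not w) = 1 or 4 = 4
u implies u = 1 implies 1 = 4
(u implies u) implies w = 4 implies 1 = 1
not ((u implies u) implies w) = not 1 = 3
w implies w = 1 implies 1 = 4
not (w implies w) = not 4 = 0
not ((u implies u) implies w) or not (w implies w) = 3 or 0 = 3
(((w iff not w) and ((u iff w) and w)) or ((w implies v) or not w)) implies (not ((u implies u) implies w) or not (w implies w)) = 4 implies 3 = 3
(((not w or w) iff not (w implies w)) and (not (not w implies (w and u)) and (not w implies not (v or u)))) or ((((w iff not w) and ((u iff w) and w)) or ((w implies v) or not w)) implies (not ((u implies u) implies w) or not (w implies w))) = 1 or 3 = 3
not ((((not w or w) iff not (w implies w)) and (not (not w implies (w and u)) and (not w implies not (v or u)))) or ((((w iff not w) and ((u iff w) and w)) or ((w implies v) or not w)) implies (not ((u implies u) implies w) or not (w implies w)))) = not 3 = 1

1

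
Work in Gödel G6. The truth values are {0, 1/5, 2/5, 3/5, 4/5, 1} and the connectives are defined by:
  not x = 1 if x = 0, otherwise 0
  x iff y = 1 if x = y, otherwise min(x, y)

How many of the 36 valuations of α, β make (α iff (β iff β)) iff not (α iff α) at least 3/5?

value 1: 6 assignments (counts)
value 0: 30 assignments
So 6 of the 36 assignments meet the threshold.

6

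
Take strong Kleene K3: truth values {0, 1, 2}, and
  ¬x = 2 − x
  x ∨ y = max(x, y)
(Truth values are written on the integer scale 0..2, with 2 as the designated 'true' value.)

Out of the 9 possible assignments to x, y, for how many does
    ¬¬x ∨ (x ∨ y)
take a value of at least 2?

x = 0, y = 0 ↦ 0  <
x = 0, y = 1 ↦ 1  <
x = 0, y = 2 ↦ 2  ≥
x = 1, y = 0 ↦ 1  <
x = 1, y = 1 ↦ 1  <
x = 1, y = 2 ↦ 2  ≥
x = 2, y = 0 ↦ 2  ≥
x = 2, y = 1 ↦ 2  ≥
x = 2, y = 2 ↦ 2  ≥
So 5 of the 9 assignments meet the threshold.

5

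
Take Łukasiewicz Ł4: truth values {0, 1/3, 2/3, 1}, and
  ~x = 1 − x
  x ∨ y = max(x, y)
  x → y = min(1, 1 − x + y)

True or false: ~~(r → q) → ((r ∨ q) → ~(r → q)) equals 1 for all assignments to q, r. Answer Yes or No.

No

Counterexample: take q = 1/3, r = 0.
r → q = 0 → 1/3 = 1
~(r → q) = ~1 = 0
~~(r → q) = ~0 = 1
r ∨ q = 0 ∨ 1/3 = 1/3
r → q = 0 → 1/3 = 1
~(r → q) = ~1 = 0
(r ∨ q) → ~(r → q) = 1/3 → 0 = 2/3
~~(r → q) → ((r ∨ q) → ~(r → q)) = 1 → 2/3 = 2/3
This gives 2/3 ≠ 1.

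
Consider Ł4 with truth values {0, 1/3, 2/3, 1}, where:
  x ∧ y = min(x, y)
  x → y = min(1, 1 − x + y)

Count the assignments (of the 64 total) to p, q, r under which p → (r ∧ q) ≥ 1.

30

value 1: 30 assignments (counts)
value 2/3: 15 assignments
value 1/3: 12 assignments
value 0: 7 assignments
So 30 of the 64 assignments meet the threshold.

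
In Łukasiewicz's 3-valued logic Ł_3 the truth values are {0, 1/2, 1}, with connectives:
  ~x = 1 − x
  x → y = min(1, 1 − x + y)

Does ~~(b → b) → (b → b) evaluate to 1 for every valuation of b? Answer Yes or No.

b = 0 ↦ 1
b = 1/2 ↦ 1
b = 1 ↦ 1
Every assignment gives a value ≥ 1.

Yes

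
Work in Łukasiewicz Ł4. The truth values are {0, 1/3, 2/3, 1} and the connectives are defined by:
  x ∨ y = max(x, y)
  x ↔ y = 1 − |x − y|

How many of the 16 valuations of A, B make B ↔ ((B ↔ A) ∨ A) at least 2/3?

A = 0, B = 0 ↦ 0  <
A = 0, B = 1/3 ↦ 2/3  ≥
A = 0, B = 2/3 ↦ 2/3  ≥
A = 0, B = 1 ↦ 0  <
A = 1/3, B = 0 ↦ 1/3  <
A = 1/3, B = 1/3 ↦ 1/3  <
A = 1/3, B = 2/3 ↦ 1  ≥
A = 1/3, B = 1 ↦ 1/3  <
A = 2/3, B = 0 ↦ 1/3  <
A = 2/3, B = 1/3 ↦ 2/3  ≥
A = 2/3, B = 2/3 ↦ 2/3  ≥
A = 2/3, B = 1 ↦ 2/3  ≥
A = 1, B = 0 ↦ 0  <
A = 1, B = 1/3 ↦ 1/3  <
A = 1, B = 2/3 ↦ 2/3  ≥
A = 1, B = 1 ↦ 1  ≥
So 8 of the 16 assignments meet the threshold.

8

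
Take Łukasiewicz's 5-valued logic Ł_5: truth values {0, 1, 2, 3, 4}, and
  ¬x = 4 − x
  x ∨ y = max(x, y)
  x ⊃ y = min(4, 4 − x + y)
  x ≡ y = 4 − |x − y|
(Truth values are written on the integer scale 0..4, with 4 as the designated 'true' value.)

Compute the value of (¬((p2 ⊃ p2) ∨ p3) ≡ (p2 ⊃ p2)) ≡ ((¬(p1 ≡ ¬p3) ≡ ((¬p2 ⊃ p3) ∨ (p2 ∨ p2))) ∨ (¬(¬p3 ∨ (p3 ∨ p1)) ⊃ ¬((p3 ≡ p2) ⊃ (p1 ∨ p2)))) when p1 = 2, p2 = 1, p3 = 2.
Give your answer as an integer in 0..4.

p2 ⊃ p2 = 1 ⊃ 1 = 4
(p2 ⊃ p2) ∨ p3 = 4 ∨ 2 = 4
¬((p2 ⊃ p2) ∨ p3) = ¬4 = 0
p2 ⊃ p2 = 1 ⊃ 1 = 4
¬((p2 ⊃ p2) ∨ p3) ≡ (p2 ⊃ p2) = 0 ≡ 4 = 0
¬p3 = ¬2 = 2
p1 ≡ ¬p3 = 2 ≡ 2 = 4
¬(p1 ≡ ¬p3) = ¬4 = 0
¬p2 = ¬1 = 3
¬p2 ⊃ p3 = 3 ⊃ 2 = 3
p2 ∨ p2 = 1 ∨ 1 = 1
(¬p2 ⊃ p3) ∨ (p2 ∨ p2) = 3 ∨ 1 = 3
¬(p1 ≡ ¬p3) ≡ ((¬p2 ⊃ p3) ∨ (p2 ∨ p2)) = 0 ≡ 3 = 1
¬p3 = ¬2 = 2
p3 ∨ p1 = 2 ∨ 2 = 2
¬p3 ∨ (p3 ∨ p1) = 2 ∨ 2 = 2
¬(¬p3 ∨ (p3 ∨ p1)) = ¬2 = 2
p3 ≡ p2 = 2 ≡ 1 = 3
p1 ∨ p2 = 2 ∨ 1 = 2
(p3 ≡ p2) ⊃ (p1 ∨ p2) = 3 ⊃ 2 = 3
¬((p3 ≡ p2) ⊃ (p1 ∨ p2)) = ¬3 = 1
¬(¬p3 ∨ (p3 ∨ p1)) ⊃ ¬((p3 ≡ p2) ⊃ (p1 ∨ p2)) = 2 ⊃ 1 = 3
(¬(p1 ≡ ¬p3) ≡ ((¬p2 ⊃ p3) ∨ (p2 ∨ p2))) ∨ (¬(¬p3 ∨ (p3 ∨ p1)) ⊃ ¬((p3 ≡ p2) ⊃ (p1 ∨ p2))) = 1 ∨ 3 = 3
(¬((p2 ⊃ p2) ∨ p3) ≡ (p2 ⊃ p2)) ≡ ((¬(p1 ≡ ¬p3) ≡ ((¬p2 ⊃ p3) ∨ (p2 ∨ p2))) ∨ (¬(¬p3 ∨ (p3 ∨ p1)) ⊃ ¬((p3 ≡ p2) ⊃ (p1 ∨ p2)))) = 0 ≡ 3 = 1

1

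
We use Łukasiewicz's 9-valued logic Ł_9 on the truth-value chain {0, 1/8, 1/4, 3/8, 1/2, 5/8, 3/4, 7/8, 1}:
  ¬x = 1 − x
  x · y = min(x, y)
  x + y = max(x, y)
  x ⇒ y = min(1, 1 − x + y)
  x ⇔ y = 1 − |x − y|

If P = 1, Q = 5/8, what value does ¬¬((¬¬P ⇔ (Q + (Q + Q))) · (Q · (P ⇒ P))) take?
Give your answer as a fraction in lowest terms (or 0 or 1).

¬P = ¬1 = 0
¬¬P = ¬0 = 1
Q + Q = 5/8 + 5/8 = 5/8
Q + (Q + Q) = 5/8 + 5/8 = 5/8
¬¬P ⇔ (Q + (Q + Q)) = 1 ⇔ 5/8 = 5/8
P ⇒ P = 1 ⇒ 1 = 1
Q · (P ⇒ P) = 5/8 · 1 = 5/8
(¬¬P ⇔ (Q + (Q + Q))) · (Q · (P ⇒ P)) = 5/8 · 5/8 = 5/8
¬((¬¬P ⇔ (Q + (Q + Q))) · (Q · (P ⇒ P))) = ¬5/8 = 3/8
¬¬((¬¬P ⇔ (Q + (Q + Q))) · (Q · (P ⇒ P))) = ¬3/8 = 5/8

5/8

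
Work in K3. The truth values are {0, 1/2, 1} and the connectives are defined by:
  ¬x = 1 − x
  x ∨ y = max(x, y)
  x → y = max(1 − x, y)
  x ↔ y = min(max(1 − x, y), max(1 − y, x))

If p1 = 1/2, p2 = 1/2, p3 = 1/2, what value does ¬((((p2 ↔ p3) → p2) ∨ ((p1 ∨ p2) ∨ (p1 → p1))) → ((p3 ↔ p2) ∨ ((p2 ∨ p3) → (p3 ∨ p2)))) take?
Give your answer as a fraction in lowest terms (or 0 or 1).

p2 ↔ p3 = 1/2 ↔ 1/2 = 1/2
(p2 ↔ p3) → p2 = 1/2 → 1/2 = 1/2
p1 ∨ p2 = 1/2 ∨ 1/2 = 1/2
p1 → p1 = 1/2 → 1/2 = 1/2
(p1 ∨ p2) ∨ (p1 → p1) = 1/2 ∨ 1/2 = 1/2
((p2 ↔ p3) → p2) ∨ ((p1 ∨ p2) ∨ (p1 → p1)) = 1/2 ∨ 1/2 = 1/2
p3 ↔ p2 = 1/2 ↔ 1/2 = 1/2
p2 ∨ p3 = 1/2 ∨ 1/2 = 1/2
p3 ∨ p2 = 1/2 ∨ 1/2 = 1/2
(p2 ∨ p3) → (p3 ∨ p2) = 1/2 → 1/2 = 1/2
(p3 ↔ p2) ∨ ((p2 ∨ p3) → (p3 ∨ p2)) = 1/2 ∨ 1/2 = 1/2
(((p2 ↔ p3) → p2) ∨ ((p1 ∨ p2) ∨ (p1 → p1))) → ((p3 ↔ p2) ∨ ((p2 ∨ p3) → (p3 ∨ p2))) = 1/2 → 1/2 = 1/2
¬((((p2 ↔ p3) → p2) ∨ ((p1 ∨ p2) ∨ (p1 → p1))) → ((p3 ↔ p2) ∨ ((p2 ∨ p3) → (p3 ∨ p2)))) = ¬1/2 = 1/2

1/2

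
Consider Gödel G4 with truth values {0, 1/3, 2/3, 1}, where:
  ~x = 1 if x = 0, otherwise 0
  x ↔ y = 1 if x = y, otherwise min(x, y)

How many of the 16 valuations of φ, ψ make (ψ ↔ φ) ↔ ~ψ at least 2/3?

4

φ = 0, ψ = 0 ↦ 1  ≥
φ = 0, ψ = 1/3 ↦ 1  ≥
φ = 0, ψ = 2/3 ↦ 1  ≥
φ = 0, ψ = 1 ↦ 1  ≥
φ = 1/3, ψ = 0 ↦ 0  <
φ = 1/3, ψ = 1/3 ↦ 0  <
φ = 1/3, ψ = 2/3 ↦ 0  <
φ = 1/3, ψ = 1 ↦ 0  <
φ = 2/3, ψ = 0 ↦ 0  <
φ = 2/3, ψ = 1/3 ↦ 0  <
φ = 2/3, ψ = 2/3 ↦ 0  <
φ = 2/3, ψ = 1 ↦ 0  <
φ = 1, ψ = 0 ↦ 0  <
φ = 1, ψ = 1/3 ↦ 0  <
φ = 1, ψ = 2/3 ↦ 0  <
φ = 1, ψ = 1 ↦ 0  <
So 4 of the 16 assignments meet the threshold.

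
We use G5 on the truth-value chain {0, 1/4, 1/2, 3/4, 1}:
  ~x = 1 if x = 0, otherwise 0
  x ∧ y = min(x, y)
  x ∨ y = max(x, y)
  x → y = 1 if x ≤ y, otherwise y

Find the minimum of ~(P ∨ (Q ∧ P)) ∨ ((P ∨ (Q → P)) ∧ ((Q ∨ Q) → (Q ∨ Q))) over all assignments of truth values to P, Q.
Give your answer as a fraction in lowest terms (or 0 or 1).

Take P = 1/4, Q = 1/2:
Q ∧ P = 1/2 ∧ 1/4 = 1/4
P ∨ (Q ∧ P) = 1/4 ∨ 1/4 = 1/4
~(P ∨ (Q ∧ P)) = ~1/4 = 0
Q → P = 1/2 → 1/4 = 1/4
P ∨ (Q → P) = 1/4 ∨ 1/4 = 1/4
Q ∨ Q = 1/2 ∨ 1/2 = 1/2
Q ∨ Q = 1/2 ∨ 1/2 = 1/2
(Q ∨ Q) → (Q ∨ Q) = 1/2 → 1/2 = 1
(P ∨ (Q → P)) ∧ ((Q ∨ Q) → (Q ∨ Q)) = 1/4 ∧ 1 = 1/4
~(P ∨ (Q ∧ P)) ∨ ((P ∨ (Q → P)) ∧ ((Q ∨ Q) → (Q ∨ Q))) = 0 ∨ 1/4 = 1/4
No assignment yields a value below 1/4, so this is the minimum.

1/4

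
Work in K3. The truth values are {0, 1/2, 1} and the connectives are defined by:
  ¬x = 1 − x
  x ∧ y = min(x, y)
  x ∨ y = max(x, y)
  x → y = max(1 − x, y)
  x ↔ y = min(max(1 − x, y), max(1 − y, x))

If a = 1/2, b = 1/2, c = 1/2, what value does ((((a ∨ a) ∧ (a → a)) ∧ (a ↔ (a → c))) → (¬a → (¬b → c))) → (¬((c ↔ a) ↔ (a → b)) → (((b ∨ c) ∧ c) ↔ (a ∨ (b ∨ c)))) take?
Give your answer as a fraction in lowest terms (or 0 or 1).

1/2

a ∨ a = 1/2 ∨ 1/2 = 1/2
a → a = 1/2 → 1/2 = 1/2
(a ∨ a) ∧ (a → a) = 1/2 ∧ 1/2 = 1/2
a → c = 1/2 → 1/2 = 1/2
a ↔ (a → c) = 1/2 ↔ 1/2 = 1/2
((a ∨ a) ∧ (a → a)) ∧ (a ↔ (a → c)) = 1/2 ∧ 1/2 = 1/2
¬a = ¬1/2 = 1/2
¬b = ¬1/2 = 1/2
¬b → c = 1/2 → 1/2 = 1/2
¬a → (¬b → c) = 1/2 → 1/2 = 1/2
(((a ∨ a) ∧ (a → a)) ∧ (a ↔ (a → c))) → (¬a → (¬b → c)) = 1/2 → 1/2 = 1/2
c ↔ a = 1/2 ↔ 1/2 = 1/2
a → b = 1/2 → 1/2 = 1/2
(c ↔ a) ↔ (a → b) = 1/2 ↔ 1/2 = 1/2
¬((c ↔ a) ↔ (a → b)) = ¬1/2 = 1/2
b ∨ c = 1/2 ∨ 1/2 = 1/2
(b ∨ c) ∧ c = 1/2 ∧ 1/2 = 1/2
b ∨ c = 1/2 ∨ 1/2 = 1/2
a ∨ (b ∨ c) = 1/2 ∨ 1/2 = 1/2
((b ∨ c) ∧ c) ↔ (a ∨ (b ∨ c)) = 1/2 ↔ 1/2 = 1/2
¬((c ↔ a) ↔ (a → b)) → (((b ∨ c) ∧ c) ↔ (a ∨ (b ∨ c))) = 1/2 → 1/2 = 1/2
((((a ∨ a) ∧ (a → a)) ∧ (a ↔ (a → c))) → (¬a → (¬b → c))) → (¬((c ↔ a) ↔ (a → b)) → (((b ∨ c) ∧ c) ↔ (a ∨ (b ∨ c)))) = 1/2 → 1/2 = 1/2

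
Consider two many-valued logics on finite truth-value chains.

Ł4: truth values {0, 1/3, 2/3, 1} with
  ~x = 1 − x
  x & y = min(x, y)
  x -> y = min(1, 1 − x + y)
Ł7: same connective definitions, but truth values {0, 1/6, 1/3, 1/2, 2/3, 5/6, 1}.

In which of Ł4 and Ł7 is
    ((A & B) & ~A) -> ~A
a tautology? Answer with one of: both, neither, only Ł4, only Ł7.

both

In Ł4: every assignment gives 1 — tautology.
In Ł7: every assignment gives 1 — tautology.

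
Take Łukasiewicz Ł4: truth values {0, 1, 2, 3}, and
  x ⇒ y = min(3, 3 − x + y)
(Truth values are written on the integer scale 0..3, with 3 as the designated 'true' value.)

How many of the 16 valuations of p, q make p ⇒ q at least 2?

13

p = 0, q = 0 ↦ 3  ≥
p = 0, q = 1 ↦ 3  ≥
p = 0, q = 2 ↦ 3  ≥
p = 0, q = 3 ↦ 3  ≥
p = 1, q = 0 ↦ 2  ≥
p = 1, q = 1 ↦ 3  ≥
p = 1, q = 2 ↦ 3  ≥
p = 1, q = 3 ↦ 3  ≥
p = 2, q = 0 ↦ 1  <
p = 2, q = 1 ↦ 2  ≥
p = 2, q = 2 ↦ 3  ≥
p = 2, q = 3 ↦ 3  ≥
p = 3, q = 0 ↦ 0  <
p = 3, q = 1 ↦ 1  <
p = 3, q = 2 ↦ 2  ≥
p = 3, q = 3 ↦ 3  ≥
So 13 of the 16 assignments meet the threshold.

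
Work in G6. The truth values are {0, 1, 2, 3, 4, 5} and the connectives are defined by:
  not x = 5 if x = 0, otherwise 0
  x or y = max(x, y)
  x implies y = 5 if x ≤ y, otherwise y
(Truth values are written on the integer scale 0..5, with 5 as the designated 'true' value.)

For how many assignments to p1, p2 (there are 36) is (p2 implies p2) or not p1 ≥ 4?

36

value 5: 36 assignments (counts)
So 36 of the 36 assignments meet the threshold.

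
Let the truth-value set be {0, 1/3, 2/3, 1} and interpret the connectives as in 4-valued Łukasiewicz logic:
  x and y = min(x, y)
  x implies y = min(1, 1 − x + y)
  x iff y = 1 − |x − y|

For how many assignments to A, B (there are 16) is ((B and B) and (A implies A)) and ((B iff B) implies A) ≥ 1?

1

A = 0, B = 0 ↦ 0  <
A = 0, B = 1/3 ↦ 0  <
A = 0, B = 2/3 ↦ 0  <
A = 0, B = 1 ↦ 0  <
A = 1/3, B = 0 ↦ 0  <
A = 1/3, B = 1/3 ↦ 1/3  <
A = 1/3, B = 2/3 ↦ 1/3  <
A = 1/3, B = 1 ↦ 1/3  <
A = 2/3, B = 0 ↦ 0  <
A = 2/3, B = 1/3 ↦ 1/3  <
A = 2/3, B = 2/3 ↦ 2/3  <
A = 2/3, B = 1 ↦ 2/3  <
A = 1, B = 0 ↦ 0  <
A = 1, B = 1/3 ↦ 1/3  <
A = 1, B = 2/3 ↦ 2/3  <
A = 1, B = 1 ↦ 1  ≥
So 1 of the 16 assignments meets the threshold.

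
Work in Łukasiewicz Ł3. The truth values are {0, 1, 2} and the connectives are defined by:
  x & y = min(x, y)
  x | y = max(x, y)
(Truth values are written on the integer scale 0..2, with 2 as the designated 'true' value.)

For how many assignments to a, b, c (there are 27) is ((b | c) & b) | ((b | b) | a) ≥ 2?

value 2: 15 assignments (counts)
value 1: 9 assignments
value 0: 3 assignments
So 15 of the 27 assignments meet the threshold.

15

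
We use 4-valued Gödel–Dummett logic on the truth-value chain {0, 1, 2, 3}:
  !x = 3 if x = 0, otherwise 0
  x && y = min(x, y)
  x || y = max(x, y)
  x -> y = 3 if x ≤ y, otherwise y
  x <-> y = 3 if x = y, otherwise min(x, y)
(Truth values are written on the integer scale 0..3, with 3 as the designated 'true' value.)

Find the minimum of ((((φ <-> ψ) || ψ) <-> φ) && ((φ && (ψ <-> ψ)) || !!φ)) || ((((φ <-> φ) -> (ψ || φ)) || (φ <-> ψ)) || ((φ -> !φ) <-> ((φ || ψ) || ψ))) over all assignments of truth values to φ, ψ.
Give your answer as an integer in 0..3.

Take φ = 0, ψ = 1:
φ <-> ψ = 0 <-> 1 = 0
(φ <-> ψ) || ψ = 0 || 1 = 1
((φ <-> ψ) || ψ) <-> φ = 1 <-> 0 = 0
ψ <-> ψ = 1 <-> 1 = 3
φ && (ψ <-> ψ) = 0 && 3 = 0
!φ = !0 = 3
!!φ = !3 = 0
(φ && (ψ <-> ψ)) || !!φ = 0 || 0 = 0
(((φ <-> ψ) || ψ) <-> φ) && ((φ && (ψ <-> ψ)) || !!φ) = 0 && 0 = 0
φ <-> φ = 0 <-> 0 = 3
ψ || φ = 1 || 0 = 1
(φ <-> φ) -> (ψ || φ) = 3 -> 1 = 1
φ <-> ψ = 0 <-> 1 = 0
((φ <-> φ) -> (ψ || φ)) || (φ <-> ψ) = 1 || 0 = 1
!φ = !0 = 3
φ -> !φ = 0 -> 3 = 3
φ || ψ = 0 || 1 = 1
(φ || ψ) || ψ = 1 || 1 = 1
(φ -> !φ) <-> ((φ || ψ) || ψ) = 3 <-> 1 = 1
(((φ <-> φ) -> (ψ || φ)) || (φ <-> ψ)) || ((φ -> !φ) <-> ((φ || ψ) || ψ)) = 1 || 1 = 1
((((φ <-> ψ) || ψ) <-> φ) && ((φ && (ψ <-> ψ)) || !!φ)) || ((((φ <-> φ) -> (ψ || φ)) || (φ <-> ψ)) || ((φ -> !φ) <-> ((φ || ψ) || ψ))) = 0 || 1 = 1
No assignment yields a value below 1, so this is the minimum.

1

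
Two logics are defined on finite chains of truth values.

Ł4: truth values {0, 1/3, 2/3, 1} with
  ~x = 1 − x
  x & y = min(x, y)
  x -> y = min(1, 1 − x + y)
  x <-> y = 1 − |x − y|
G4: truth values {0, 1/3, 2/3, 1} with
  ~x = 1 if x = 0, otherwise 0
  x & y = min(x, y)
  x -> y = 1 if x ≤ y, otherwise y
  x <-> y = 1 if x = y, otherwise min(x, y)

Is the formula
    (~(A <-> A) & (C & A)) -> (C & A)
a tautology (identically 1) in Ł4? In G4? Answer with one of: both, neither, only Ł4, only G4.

In Ł4: every assignment gives 1 — tautology.
In G4: every assignment gives 1 — tautology.

both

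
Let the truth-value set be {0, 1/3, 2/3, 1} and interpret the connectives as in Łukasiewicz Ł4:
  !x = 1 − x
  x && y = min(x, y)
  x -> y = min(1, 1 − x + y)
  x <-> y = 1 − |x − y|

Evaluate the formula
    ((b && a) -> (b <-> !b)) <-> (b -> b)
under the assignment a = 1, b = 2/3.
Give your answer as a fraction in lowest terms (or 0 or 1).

1

b && a = 2/3 && 1 = 2/3
!b = !2/3 = 1/3
b <-> !b = 2/3 <-> 1/3 = 2/3
(b && a) -> (b <-> !b) = 2/3 -> 2/3 = 1
b -> b = 2/3 -> 2/3 = 1
((b && a) -> (b <-> !b)) <-> (b -> b) = 1 <-> 1 = 1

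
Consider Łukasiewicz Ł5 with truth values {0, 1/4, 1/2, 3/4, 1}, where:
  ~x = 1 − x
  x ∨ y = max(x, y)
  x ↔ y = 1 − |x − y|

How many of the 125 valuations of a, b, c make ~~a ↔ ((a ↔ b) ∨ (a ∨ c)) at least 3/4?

76

value 1: 50 assignments (counts)
value 3/4: 26 assignments (counts)
value 1/2: 24 assignments
value 1/4: 16 assignments
value 0: 9 assignments
So 76 of the 125 assignments meet the threshold.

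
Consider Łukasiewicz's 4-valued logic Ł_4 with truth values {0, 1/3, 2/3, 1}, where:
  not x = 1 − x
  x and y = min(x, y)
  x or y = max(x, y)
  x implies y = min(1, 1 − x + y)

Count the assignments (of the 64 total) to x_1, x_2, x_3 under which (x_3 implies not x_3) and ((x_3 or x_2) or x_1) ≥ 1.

14

value 1: 14 assignments (counts)
value 2/3: 26 assignments
value 1/3: 7 assignments
value 0: 17 assignments
So 14 of the 64 assignments meet the threshold.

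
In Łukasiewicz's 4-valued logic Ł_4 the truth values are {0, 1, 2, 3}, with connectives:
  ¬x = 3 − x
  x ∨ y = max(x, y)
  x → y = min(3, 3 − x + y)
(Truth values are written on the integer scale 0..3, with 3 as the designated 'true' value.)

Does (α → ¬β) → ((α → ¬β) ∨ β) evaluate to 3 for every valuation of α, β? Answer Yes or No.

α = 0, β = 0 ↦ 3
α = 0, β = 1 ↦ 3
α = 0, β = 2 ↦ 3
α = 0, β = 3 ↦ 3
α = 1, β = 0 ↦ 3
α = 1, β = 1 ↦ 3
α = 1, β = 2 ↦ 3
α = 1, β = 3 ↦ 3
α = 2, β = 0 ↦ 3
α = 2, β = 1 ↦ 3
α = 2, β = 2 ↦ 3
α = 2, β = 3 ↦ 3
α = 3, β = 0 ↦ 3
α = 3, β = 1 ↦ 3
α = 3, β = 2 ↦ 3
α = 3, β = 3 ↦ 3
Every assignment gives a value ≥ 3.

Yes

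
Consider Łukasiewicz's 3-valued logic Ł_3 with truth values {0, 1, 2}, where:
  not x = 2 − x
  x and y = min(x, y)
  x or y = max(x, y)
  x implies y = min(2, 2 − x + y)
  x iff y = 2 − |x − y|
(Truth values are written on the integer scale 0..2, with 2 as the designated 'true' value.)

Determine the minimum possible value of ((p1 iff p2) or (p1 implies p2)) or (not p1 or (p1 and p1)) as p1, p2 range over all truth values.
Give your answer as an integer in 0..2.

Take p1 = 1, p2 = 0:
p1 iff p2 = 1 iff 0 = 1
p1 implies p2 = 1 implies 0 = 1
(p1 iff p2) or (p1 implies p2) = 1 or 1 = 1
not p1 = not 1 = 1
p1 and p1 = 1 and 1 = 1
not p1 or (p1 and p1) = 1 or 1 = 1
((p1 iff p2) or (p1 implies p2)) or (not p1 or (p1 and p1)) = 1 or 1 = 1
No assignment yields a value below 1, so this is the minimum.

1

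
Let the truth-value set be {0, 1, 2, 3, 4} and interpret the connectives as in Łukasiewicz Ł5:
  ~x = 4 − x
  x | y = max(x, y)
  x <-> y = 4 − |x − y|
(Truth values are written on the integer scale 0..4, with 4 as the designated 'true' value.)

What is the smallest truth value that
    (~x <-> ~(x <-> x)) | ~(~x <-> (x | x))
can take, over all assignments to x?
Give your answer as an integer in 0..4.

Take x = 1:
~x = ~1 = 3
x <-> x = 1 <-> 1 = 4
~(x <-> x) = ~4 = 0
~x <-> ~(x <-> x) = 3 <-> 0 = 1
~x = ~1 = 3
x | x = 1 | 1 = 1
~x <-> (x | x) = 3 <-> 1 = 2
~(~x <-> (x | x)) = ~2 = 2
(~x <-> ~(x <-> x)) | ~(~x <-> (x | x)) = 1 | 2 = 2
No assignment yields a value below 2, so this is the minimum.

2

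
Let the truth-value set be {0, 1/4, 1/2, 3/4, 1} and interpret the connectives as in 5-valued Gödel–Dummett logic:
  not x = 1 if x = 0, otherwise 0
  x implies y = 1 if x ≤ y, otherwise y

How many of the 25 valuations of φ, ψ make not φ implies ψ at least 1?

21

value 1: 21 assignments (counts)
value 3/4: 1 assignment
value 1/2: 1 assignment
value 1/4: 1 assignment
value 0: 1 assignment
So 21 of the 25 assignments meet the threshold.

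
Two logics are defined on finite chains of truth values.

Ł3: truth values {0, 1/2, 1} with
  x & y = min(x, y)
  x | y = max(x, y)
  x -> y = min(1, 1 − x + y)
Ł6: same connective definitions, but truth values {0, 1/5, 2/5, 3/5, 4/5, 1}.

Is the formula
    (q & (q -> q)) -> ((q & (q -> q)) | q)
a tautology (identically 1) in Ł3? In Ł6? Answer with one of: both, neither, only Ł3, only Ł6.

In Ł3: every assignment gives 1 — tautology.
In Ł6: every assignment gives 1 — tautology.

both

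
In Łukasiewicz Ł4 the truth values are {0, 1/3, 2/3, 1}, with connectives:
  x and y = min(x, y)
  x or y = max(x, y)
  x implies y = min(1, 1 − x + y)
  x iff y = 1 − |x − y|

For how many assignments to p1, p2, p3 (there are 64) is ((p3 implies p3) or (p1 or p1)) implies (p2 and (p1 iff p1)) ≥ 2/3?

32

value 1: 16 assignments (counts)
value 2/3: 16 assignments (counts)
value 1/3: 16 assignments
value 0: 16 assignments
So 32 of the 64 assignments meet the threshold.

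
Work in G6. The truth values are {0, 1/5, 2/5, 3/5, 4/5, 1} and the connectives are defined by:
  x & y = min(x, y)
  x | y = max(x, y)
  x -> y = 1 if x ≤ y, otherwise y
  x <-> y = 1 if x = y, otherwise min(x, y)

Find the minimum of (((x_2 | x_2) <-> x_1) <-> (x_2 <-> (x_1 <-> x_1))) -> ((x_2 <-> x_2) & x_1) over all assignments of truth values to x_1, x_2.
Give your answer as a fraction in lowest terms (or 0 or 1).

1/5

Take x_1 = 1/5, x_2 = 0:
x_2 | x_2 = 0 | 0 = 0
(x_2 | x_2) <-> x_1 = 0 <-> 1/5 = 0
x_1 <-> x_1 = 1/5 <-> 1/5 = 1
x_2 <-> (x_1 <-> x_1) = 0 <-> 1 = 0
((x_2 | x_2) <-> x_1) <-> (x_2 <-> (x_1 <-> x_1)) = 0 <-> 0 = 1
x_2 <-> x_2 = 0 <-> 0 = 1
(x_2 <-> x_2) & x_1 = 1 & 1/5 = 1/5
(((x_2 | x_2) <-> x_1) <-> (x_2 <-> (x_1 <-> x_1))) -> ((x_2 <-> x_2) & x_1) = 1 -> 1/5 = 1/5
No assignment yields a value below 1/5, so this is the minimum.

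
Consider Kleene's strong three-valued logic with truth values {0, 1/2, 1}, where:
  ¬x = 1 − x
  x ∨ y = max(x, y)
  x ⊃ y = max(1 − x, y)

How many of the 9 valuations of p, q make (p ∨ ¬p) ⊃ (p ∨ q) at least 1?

p = 0, q = 0 ↦ 0  <
p = 0, q = 1/2 ↦ 1/2  <
p = 0, q = 1 ↦ 1  ≥
p = 1/2, q = 0 ↦ 1/2  <
p = 1/2, q = 1/2 ↦ 1/2  <
p = 1/2, q = 1 ↦ 1  ≥
p = 1, q = 0 ↦ 1  ≥
p = 1, q = 1/2 ↦ 1  ≥
p = 1, q = 1 ↦ 1  ≥
So 5 of the 9 assignments meet the threshold.

5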